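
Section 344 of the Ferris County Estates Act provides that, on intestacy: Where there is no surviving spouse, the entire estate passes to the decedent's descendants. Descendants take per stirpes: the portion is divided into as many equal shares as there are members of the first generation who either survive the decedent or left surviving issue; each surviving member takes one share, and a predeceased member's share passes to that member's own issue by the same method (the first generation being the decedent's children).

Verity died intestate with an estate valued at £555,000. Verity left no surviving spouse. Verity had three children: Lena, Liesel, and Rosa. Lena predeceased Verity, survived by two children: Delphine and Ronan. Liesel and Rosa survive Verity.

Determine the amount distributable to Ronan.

The entire £555,000 passes to the descendants.
That amount (£555,000) is divided into 3 shares of £185,000: Liesel and Rosa each take £185,000; Lena's £185,000 share passes to Lena's issue.
Lena's share (£185,000) is divided into 2 shares of £92,500: Delphine and Ronan each take £92,500.

Ronan receives £92,500.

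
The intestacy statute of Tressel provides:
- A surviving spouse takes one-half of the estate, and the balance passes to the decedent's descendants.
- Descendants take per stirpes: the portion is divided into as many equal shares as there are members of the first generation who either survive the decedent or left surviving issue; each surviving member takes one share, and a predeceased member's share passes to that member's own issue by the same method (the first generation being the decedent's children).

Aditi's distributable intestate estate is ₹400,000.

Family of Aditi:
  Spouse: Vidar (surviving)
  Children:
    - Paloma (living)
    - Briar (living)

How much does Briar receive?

Vidar takes one-half of ₹400,000 = ₹200,000. The remaining ₹200,000 passes to the descendants.
The descendants' portion (₹200,000) is divided into 2 shares of ₹100,000: Paloma and Briar each take ₹100,000.

Briar receives ₹100,000.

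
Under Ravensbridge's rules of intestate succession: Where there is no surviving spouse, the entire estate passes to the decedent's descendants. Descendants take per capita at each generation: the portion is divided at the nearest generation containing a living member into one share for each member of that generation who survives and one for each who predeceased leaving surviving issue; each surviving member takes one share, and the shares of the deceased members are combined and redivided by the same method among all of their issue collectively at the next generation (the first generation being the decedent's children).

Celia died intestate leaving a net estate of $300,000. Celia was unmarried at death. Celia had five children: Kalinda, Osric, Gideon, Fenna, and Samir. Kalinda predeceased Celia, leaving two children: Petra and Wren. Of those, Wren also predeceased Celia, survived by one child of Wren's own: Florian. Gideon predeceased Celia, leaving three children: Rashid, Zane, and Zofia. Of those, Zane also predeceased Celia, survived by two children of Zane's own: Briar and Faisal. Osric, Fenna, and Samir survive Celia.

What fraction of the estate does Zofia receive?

Zofia receives 2/25 of the estate.

The entire $300,000 passes to the descendants.
That amount ($300,000) is divided at the children's generation into 5 shares of $60,000. Osric, Fenna, and Samir each take $60,000. The 2 shares of the deceased (Kalinda and Gideon) are combined into a pool of $120,000.
That pool ($120,000) is divided at the grandchildren's generation into 5 shares of $24,000. Petra, Rashid, and Zofia each take $24,000. The 2 shares of the deceased (Wren and Zane) are combined into a pool of $48,000.
That pool ($48,000) is divided at the great-grandchildren's generation equally among Florian, Briar, and Faisal: $16,000 each.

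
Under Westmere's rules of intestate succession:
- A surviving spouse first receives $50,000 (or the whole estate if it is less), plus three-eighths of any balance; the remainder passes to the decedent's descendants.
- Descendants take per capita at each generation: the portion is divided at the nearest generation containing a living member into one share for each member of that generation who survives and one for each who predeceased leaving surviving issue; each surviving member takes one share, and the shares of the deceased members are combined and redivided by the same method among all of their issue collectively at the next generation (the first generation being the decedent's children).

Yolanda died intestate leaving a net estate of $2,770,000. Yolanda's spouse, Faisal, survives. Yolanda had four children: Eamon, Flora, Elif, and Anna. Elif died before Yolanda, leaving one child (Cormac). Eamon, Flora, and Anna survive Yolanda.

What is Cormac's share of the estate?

Faisal first takes $50,000, leaving a balance of $2,720,000. Faisal then takes three-eighths of the balance ($1,020,000), for a total of $1,070,000. The remaining $1,700,000 passes to the descendants.
The descendants' portion ($1,700,000) is divided at the children's generation into 4 shares of $425,000. Eamon, Flora, and Anna each take $425,000. The remaining share for the deceased Elif ($425,000) is carried to the next generation.
That pool ($425,000) passes entirely to Cormac, the sole taker at the grandchildren's generation.

Cormac receives $425,000.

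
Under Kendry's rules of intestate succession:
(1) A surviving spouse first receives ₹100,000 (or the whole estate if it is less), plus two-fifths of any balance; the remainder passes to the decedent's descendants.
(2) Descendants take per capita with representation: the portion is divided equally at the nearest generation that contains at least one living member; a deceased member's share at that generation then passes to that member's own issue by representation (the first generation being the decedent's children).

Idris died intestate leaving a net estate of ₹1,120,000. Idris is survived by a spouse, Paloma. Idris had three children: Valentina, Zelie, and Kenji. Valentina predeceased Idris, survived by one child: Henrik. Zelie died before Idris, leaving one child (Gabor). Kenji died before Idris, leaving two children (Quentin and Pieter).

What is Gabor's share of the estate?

Paloma first takes ₹100,000, leaving a balance of ₹1,020,000. Paloma then takes two-fifths of the balance (₹408,000), for a total of ₹508,000. The remaining ₹612,000 passes to the descendants.
No child survives, so the initial division is made at the grandchildren's generation.
The descendants' portion (₹612,000) is divided into 4 shares of ₹153,000: Henrik, Gabor, Quentin, and Pieter each take ₹153,000.

Gabor receives ₹153,000.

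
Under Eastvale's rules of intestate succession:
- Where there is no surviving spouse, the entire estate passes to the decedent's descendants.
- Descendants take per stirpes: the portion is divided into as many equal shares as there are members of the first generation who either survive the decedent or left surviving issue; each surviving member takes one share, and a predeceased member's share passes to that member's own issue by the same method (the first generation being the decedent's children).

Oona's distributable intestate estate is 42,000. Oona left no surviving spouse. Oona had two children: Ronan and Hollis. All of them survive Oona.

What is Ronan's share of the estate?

Ronan receives 21,000.

The entire 42,000 passes to the descendants.
That amount (42,000) is divided into 2 shares of 21,000: Ronan and Hollis each take 21,000.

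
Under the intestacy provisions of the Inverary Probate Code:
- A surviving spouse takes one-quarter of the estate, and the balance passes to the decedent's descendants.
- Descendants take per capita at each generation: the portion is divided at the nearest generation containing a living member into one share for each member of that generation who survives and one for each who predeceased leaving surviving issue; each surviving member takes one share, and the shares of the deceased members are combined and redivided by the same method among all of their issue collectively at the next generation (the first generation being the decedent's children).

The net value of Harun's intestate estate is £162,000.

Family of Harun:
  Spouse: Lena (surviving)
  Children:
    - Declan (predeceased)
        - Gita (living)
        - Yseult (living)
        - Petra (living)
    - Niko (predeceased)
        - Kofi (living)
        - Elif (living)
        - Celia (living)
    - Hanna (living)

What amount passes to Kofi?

Lena takes one-quarter of £162,000 = £40,500. The remaining £121,500 passes to the descendants.
The descendants' portion (£121,500) is divided at the children's generation into 3 shares of £40,500. Hanna takes £40,500. The 2 shares of the deceased (Declan and Niko) are combined into a pool of £81,000.
That pool (£81,000) is divided at the grandchildren's generation equally among Gita, Yseult, Petra, Kofi, Elif, and Celia: £13,500 each.

Kofi receives £13,500.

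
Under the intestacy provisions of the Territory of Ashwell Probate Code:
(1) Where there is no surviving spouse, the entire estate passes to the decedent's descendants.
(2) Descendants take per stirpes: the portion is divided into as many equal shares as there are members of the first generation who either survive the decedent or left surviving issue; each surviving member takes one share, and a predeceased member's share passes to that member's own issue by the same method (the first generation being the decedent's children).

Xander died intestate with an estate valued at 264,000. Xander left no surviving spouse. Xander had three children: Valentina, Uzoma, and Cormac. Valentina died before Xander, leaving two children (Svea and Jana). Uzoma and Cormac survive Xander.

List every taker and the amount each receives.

The entire 264,000 passes to the descendants.
That amount (264,000) is divided into 3 shares of 88,000: Uzoma and Cormac each take 88,000; Valentina's 88,000 share passes to Valentina's issue.
Valentina's share (88,000) is divided into 2 shares of 44,000: Svea and Jana each take 44,000.

Svea: 44,000; Jana: 44,000; Uzoma: 88,000; Cormac: 88,000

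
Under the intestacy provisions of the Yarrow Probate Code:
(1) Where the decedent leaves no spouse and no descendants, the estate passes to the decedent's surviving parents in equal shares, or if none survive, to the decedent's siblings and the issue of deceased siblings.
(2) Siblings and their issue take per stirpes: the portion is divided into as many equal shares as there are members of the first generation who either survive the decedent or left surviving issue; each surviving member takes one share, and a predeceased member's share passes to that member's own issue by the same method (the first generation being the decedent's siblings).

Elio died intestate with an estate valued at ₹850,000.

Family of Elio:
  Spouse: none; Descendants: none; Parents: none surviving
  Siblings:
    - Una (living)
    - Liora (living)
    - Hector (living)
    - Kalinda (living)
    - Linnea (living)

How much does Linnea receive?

The entire ₹850,000 passes to the siblings and their issue.
That amount (₹850,000) is divided into 5 shares of ₹170,000: Una, Liora, Hector, Kalinda, and Linnea each take ₹170,000.

Linnea receives ₹170,000.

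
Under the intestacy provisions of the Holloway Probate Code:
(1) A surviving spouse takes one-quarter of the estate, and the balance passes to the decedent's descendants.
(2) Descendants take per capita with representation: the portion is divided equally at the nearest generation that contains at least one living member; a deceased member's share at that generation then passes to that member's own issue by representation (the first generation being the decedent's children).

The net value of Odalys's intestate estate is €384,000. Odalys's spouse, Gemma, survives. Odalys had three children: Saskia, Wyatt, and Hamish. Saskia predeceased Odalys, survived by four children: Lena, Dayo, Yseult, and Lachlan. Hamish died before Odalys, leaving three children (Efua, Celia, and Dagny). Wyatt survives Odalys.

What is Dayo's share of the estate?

Gemma takes one-quarter of €384,000 = €96,000. The remaining €288,000 passes to the descendants.
The descendants' portion (€288,000) is divided into 3 shares of €96,000: Wyatt takes €96,000; Saskia's €96,000 share passes to Saskia's issue; Hamish's €96,000 share passes to Hamish's issue.
Saskia's share (€96,000) is divided into 4 shares of €24,000: Lena, Dayo, Yseult, and Lachlan each take €24,000.
Hamish's share (€96,000) is divided into 3 shares of €32,000: Efua, Celia, and Dagny each take €32,000.

Dayo receives €24,000.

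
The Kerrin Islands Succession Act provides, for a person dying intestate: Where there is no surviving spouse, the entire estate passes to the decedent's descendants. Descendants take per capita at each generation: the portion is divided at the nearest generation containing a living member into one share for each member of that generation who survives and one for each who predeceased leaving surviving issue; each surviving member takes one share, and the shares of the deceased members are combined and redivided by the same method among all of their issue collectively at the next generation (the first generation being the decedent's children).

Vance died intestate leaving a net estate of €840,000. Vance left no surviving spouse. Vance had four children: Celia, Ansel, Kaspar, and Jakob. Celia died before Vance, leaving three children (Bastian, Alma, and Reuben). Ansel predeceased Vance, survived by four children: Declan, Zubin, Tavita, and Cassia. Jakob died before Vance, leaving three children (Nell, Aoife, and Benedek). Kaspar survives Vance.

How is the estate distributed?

Bastian: €63,000; Alma: €63,000; Reuben: €63,000; Declan: €63,000; Zubin: €63,000; Tavita: €63,000; Cassia: €63,000; Kaspar: €210,000; Nell: €63,000; Aoife: €63,000; Benedek: €63,000

The entire €840,000 passes to the descendants.
That amount (€840,000) is divided at the children's generation into 4 shares of €210,000. Kaspar takes €210,000. The 3 shares of the deceased (Celia, Ansel, and Jakob) are combined into a pool of €630,000.
That pool (€630,000) is divided at the grandchildren's generation equally among Bastian, Alma, Reuben, Declan, Zubin, Tavita, Cassia, Nell, Aoife, and Benedek: €63,000 each.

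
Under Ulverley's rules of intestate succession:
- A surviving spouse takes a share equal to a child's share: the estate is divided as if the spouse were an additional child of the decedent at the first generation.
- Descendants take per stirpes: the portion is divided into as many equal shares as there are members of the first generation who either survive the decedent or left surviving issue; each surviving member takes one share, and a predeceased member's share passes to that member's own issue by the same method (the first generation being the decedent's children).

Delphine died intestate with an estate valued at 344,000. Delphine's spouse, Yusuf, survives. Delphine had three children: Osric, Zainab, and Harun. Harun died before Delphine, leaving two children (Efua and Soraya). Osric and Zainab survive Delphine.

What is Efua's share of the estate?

Efua receives 43,000.

The spouse counts as an additional share at the children's level, so there are 4 primary shares of 86,000. Yusuf takes one such share (86,000).
The children's combined portion (258,000) is divided into 3 shares of 86,000: Osric and Zainab each take 86,000; Harun's 86,000 share passes to Harun's issue.
Harun's share (86,000) is divided into 2 shares of 43,000: Efua and Soraya each take 43,000.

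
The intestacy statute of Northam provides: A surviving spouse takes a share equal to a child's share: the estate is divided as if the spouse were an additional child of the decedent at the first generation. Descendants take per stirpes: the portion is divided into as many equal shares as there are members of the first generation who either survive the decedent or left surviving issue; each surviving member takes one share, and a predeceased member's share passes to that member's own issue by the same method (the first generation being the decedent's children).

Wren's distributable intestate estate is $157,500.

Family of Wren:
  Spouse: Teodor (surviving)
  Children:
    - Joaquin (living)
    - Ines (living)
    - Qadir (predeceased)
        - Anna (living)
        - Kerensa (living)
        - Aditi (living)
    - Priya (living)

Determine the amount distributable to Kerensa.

The spouse counts as an additional share at the children's level, so there are 5 primary shares of $31,500. Teodor takes one such share ($31,500).
The children's combined portion ($126,000) is divided into 4 shares of $31,500: Joaquin, Ines, and Priya each take $31,500; Qadir's $31,500 share passes to Qadir's issue.
Qadir's share ($31,500) is divided into 3 shares of $10,500: Anna, Kerensa, and Aditi each take $10,500.

Kerensa receives $10,500.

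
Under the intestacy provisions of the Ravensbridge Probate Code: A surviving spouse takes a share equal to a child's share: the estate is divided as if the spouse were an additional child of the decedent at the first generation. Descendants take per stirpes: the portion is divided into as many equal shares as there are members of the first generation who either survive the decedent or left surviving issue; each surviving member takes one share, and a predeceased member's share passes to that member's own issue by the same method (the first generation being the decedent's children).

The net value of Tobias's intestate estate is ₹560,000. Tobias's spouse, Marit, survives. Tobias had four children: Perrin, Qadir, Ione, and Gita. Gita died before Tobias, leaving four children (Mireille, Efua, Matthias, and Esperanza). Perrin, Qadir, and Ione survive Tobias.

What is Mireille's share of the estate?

Mireille receives ₹28,000.

The spouse counts as an additional share at the children's level, so there are 5 primary shares of ₹112,000. Marit takes one such share (₹112,000).
The children's combined portion (₹448,000) is divided into 4 shares of ₹112,000: Perrin, Qadir, and Ione each take ₹112,000; Gita's ₹112,000 share passes to Gita's issue.
Gita's share (₹112,000) is divided into 4 shares of ₹28,000: Mireille, Efua, Matthias, and Esperanza each take ₹28,000.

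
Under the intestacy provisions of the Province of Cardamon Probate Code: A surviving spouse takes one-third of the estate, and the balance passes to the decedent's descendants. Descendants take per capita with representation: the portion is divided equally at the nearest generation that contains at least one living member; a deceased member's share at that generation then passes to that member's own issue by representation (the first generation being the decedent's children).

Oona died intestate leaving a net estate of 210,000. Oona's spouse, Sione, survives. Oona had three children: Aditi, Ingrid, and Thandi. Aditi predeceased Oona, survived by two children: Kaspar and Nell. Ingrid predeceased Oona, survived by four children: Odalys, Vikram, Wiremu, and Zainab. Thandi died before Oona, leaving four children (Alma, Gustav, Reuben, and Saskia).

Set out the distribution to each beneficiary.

Sione takes one-third of 210,000 = 70,000. The remaining 140,000 passes to the descendants.
No child survives, so the initial division is made at the grandchildren's generation.
The descendants' portion (140,000) is divided into 10 shares of 14,000: Kaspar, Nell, Odalys, Vikram, Wiremu, Zainab, Alma, Gustav, Reuben, and Saskia each take 14,000.

Sione: 70,000; Kaspar: 14,000; Nell: 14,000; Odalys: 14,000; Vikram: 14,000; Wiremu: 14,000; Zainab: 14,000; Alma: 14,000; Gustav: 14,000; Reuben: 14,000; Saskia: 14,000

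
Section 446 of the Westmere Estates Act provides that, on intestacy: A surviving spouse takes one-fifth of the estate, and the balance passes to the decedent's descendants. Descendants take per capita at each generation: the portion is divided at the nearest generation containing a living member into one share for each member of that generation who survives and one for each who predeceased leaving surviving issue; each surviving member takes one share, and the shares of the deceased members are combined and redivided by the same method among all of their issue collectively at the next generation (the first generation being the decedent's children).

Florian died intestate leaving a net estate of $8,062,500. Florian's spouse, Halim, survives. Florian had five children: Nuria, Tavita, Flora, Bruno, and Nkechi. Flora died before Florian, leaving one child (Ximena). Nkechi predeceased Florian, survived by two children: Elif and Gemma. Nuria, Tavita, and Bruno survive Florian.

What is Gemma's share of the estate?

Gemma receives $860,000.

Halim takes one-fifth of $8,062,500 = $1,612,500. The remaining $6,450,000 passes to the descendants.
The descendants' portion ($6,450,000) is divided at the children's generation into 5 shares of $1,290,000. Nuria, Tavita, and Bruno each take $1,290,000. The 2 shares of the deceased (Flora and Nkechi) are combined into a pool of $2,580,000.
That pool ($2,580,000) is divided at the grandchildren's generation equally among Ximena, Elif, and Gemma: $860,000 each.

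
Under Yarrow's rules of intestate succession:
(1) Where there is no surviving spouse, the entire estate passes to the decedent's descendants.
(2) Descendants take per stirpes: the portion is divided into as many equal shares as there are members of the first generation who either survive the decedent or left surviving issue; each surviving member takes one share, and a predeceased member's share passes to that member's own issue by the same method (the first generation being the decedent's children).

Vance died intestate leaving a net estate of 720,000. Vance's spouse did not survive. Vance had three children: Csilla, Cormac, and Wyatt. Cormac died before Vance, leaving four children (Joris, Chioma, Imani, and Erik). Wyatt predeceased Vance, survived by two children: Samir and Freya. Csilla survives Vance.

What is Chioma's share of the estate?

The entire 720,000 passes to the descendants.
That amount (720,000) is divided into 3 shares of 240,000: Csilla takes 240,000; Cormac's 240,000 share passes to Cormac's issue; Wyatt's 240,000 share passes to Wyatt's issue.
Cormac's share (240,000) is divided into 4 shares of 60,000: Joris, Chioma, Imani, and Erik each take 60,000.
Wyatt's share (240,000) is divided into 2 shares of 120,000: Samir and Freya each take 120,000.

Chioma receives 60,000.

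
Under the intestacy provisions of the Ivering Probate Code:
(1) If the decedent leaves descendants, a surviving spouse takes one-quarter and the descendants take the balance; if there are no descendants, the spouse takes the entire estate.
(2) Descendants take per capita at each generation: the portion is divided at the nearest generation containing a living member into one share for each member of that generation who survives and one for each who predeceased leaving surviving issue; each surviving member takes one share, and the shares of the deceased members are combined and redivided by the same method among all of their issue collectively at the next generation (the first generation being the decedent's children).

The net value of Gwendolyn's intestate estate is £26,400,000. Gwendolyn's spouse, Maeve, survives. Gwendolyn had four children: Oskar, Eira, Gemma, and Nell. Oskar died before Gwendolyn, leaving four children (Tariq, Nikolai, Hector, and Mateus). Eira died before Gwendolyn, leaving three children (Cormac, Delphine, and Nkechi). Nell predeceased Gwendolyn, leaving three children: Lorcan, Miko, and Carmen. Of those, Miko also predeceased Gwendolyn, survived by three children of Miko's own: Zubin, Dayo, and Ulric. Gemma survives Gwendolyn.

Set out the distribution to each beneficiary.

Maeve takes one-quarter of £26,400,000 = £6,600,000. The remaining £19,800,000 passes to the descendants.
The descendants' portion (£19,800,000) is divided at the children's generation into 4 shares of £4,950,000. Gemma takes £4,950,000. The 3 shares of the deceased (Oskar, Eira, and Nell) are combined into a pool of £14,850,000.
That pool (£14,850,000) is divided at the grandchildren's generation into 10 shares of £1,485,000. Tariq, Nikolai, Hector, Mateus, Cormac, Delphine, Nkechi, Lorcan, and Carmen each take £1,485,000. The remaining share for the deceased Miko (£1,485,000) is carried to the next generation.
That pool (£1,485,000) is divided at the great-grandchildren's generation equally among Zubin, Dayo, and Ulric: £495,000 each.

Maeve: £6,600,000; Tariq: £1,485,000; Nikolai: £1,485,000; Hector: £1,485,000; Mateus: £1,485,000; Cormac: £1,485,000; Delphine: £1,485,000; Nkechi: £1,485,000; Gemma: £4,950,000; Lorcan: £1,485,000; Zubin: £495,000; Dayo: £495,000; Ulric: £495,000; Carmen: £1,485,000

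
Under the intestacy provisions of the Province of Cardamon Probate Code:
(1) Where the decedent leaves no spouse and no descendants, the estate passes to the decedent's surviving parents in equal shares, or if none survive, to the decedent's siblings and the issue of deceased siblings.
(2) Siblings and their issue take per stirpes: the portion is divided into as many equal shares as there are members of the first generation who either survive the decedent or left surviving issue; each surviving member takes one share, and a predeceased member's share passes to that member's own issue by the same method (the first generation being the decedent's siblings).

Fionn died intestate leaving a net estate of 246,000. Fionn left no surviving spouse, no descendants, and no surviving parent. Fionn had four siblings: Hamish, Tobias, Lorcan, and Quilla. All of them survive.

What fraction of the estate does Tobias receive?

The entire 246,000 passes to the siblings and their issue.
That amount (246,000) is divided into 4 shares of 61,500: Hamish, Tobias, Lorcan, and Quilla each take 61,500.

Tobias receives 1/4 of the estate.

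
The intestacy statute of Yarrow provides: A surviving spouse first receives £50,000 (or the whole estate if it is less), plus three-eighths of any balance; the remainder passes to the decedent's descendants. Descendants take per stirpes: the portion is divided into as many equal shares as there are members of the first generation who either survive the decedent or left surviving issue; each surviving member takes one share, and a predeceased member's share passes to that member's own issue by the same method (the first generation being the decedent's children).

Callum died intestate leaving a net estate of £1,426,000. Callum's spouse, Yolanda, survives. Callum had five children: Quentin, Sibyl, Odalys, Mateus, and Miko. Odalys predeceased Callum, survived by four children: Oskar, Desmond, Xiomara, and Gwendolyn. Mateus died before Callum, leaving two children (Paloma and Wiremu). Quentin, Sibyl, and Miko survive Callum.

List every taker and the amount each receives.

Yolanda first takes £50,000, leaving a balance of £1,376,000. Yolanda then takes three-eighths of the balance (£516,000), for a total of £566,000. The remaining £860,000 passes to the descendants.
The descendants' portion (£860,000) is divided into 5 shares of £172,000: Quentin, Sibyl, and Miko each take £172,000; Odalys's £172,000 share passes to Odalys's issue; Mateus's £172,000 share passes to Mateus's issue.
Odalys's share (£172,000) is divided into 4 shares of £43,000: Oskar, Desmond, Xiomara, and Gwendolyn each take £43,000.
Mateus's share (£172,000) is divided into 2 shares of £86,000: Paloma and Wiremu each take £86,000.

Yolanda: £566,000; Quentin: £172,000; Sibyl: £172,000; Oskar: £43,000; Desmond: £43,000; Xiomara: £43,000; Gwendolyn: £43,000; Paloma: £86,000; Wiremu: £86,000; Miko: £172,000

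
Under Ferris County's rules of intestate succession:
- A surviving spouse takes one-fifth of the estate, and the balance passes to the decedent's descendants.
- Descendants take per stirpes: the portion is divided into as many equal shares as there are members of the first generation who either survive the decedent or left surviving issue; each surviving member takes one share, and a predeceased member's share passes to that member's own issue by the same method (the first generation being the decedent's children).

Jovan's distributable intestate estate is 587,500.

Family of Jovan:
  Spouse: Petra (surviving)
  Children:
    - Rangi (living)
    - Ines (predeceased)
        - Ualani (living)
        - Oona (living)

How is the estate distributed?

Petra takes one-fifth of 587,500 = 117,500. The remaining 470,000 passes to the descendants.
The descendants' portion (470,000) is divided into 2 shares of 235,000: Rangi takes 235,000; Ines's 235,000 share passes to Ines's issue.
Ines's share (235,000) is divided into 2 shares of 117,500: Ualani and Oona each take 117,500.

Petra: 117,500; Rangi: 235,000; Ualani: 117,500; Oona: 117,500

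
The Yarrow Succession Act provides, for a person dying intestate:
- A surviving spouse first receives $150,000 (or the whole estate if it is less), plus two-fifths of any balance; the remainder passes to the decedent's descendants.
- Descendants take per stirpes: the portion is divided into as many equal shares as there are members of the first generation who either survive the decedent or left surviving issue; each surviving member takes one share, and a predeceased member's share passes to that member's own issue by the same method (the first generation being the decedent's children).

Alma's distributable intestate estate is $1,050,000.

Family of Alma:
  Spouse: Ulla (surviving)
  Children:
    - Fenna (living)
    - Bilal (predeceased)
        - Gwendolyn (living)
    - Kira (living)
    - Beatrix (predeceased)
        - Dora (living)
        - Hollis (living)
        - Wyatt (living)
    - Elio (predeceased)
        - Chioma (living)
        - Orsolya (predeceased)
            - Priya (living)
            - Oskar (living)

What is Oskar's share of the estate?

Ulla first takes $150,000, leaving a balance of $900,000. Ulla then takes two-fifths of the balance ($360,000), for a total of $510,000. The remaining $540,000 passes to the descendants.
The descendants' portion ($540,000) is divided into 5 shares of $108,000: Fenna and Kira each take $108,000; Bilal's $108,000 share passes to Bilal's issue; Beatrix's $108,000 share passes to Beatrix's issue; Elio's $108,000 share passes to Elio's issue.
Bilal's share ($108,000) passes entirely to Gwendolyn.
Beatrix's share ($108,000) is divided into 3 shares of $36,000: Dora, Hollis, and Wyatt each take $36,000.
Elio's share ($108,000) is divided into 2 shares of $54,000: Chioma takes $54,000; Orsolya's $54,000 share passes to Orsolya's issue.
Orsolya's share ($54,000) is divided into 2 shares of $27,000: Priya and Oskar each take $27,000.

Oskar receives $27,000.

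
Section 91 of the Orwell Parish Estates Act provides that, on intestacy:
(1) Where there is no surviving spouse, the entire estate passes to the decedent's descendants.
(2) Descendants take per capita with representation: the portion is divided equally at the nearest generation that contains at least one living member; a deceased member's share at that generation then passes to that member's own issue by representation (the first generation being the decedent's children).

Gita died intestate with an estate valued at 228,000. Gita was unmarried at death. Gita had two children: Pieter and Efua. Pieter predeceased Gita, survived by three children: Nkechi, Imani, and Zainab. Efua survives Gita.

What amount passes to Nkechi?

The entire 228,000 passes to the descendants.
That amount (228,000) is divided into 2 shares of 114,000: Efua takes 114,000; Pieter's 114,000 share passes to Pieter's issue.
Pieter's share (114,000) is divided into 3 shares of 38,000: Nkechi, Imani, and Zainab each take 38,000.

Nkechi receives 38,000.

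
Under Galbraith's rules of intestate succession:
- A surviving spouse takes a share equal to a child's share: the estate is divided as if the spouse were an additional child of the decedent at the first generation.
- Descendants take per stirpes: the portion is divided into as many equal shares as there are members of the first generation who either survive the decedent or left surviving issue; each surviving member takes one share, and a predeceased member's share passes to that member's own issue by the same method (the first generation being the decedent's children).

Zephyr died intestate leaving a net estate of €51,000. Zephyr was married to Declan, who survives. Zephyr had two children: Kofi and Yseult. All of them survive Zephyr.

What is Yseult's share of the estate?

The spouse counts as an additional share at the children's level, so there are 3 primary shares of €17,000. Declan takes one such share (€17,000).
The children's combined portion (€34,000) is divided into 2 shares of €17,000: Kofi and Yseult each take €17,000.

Yseult receives €17,000.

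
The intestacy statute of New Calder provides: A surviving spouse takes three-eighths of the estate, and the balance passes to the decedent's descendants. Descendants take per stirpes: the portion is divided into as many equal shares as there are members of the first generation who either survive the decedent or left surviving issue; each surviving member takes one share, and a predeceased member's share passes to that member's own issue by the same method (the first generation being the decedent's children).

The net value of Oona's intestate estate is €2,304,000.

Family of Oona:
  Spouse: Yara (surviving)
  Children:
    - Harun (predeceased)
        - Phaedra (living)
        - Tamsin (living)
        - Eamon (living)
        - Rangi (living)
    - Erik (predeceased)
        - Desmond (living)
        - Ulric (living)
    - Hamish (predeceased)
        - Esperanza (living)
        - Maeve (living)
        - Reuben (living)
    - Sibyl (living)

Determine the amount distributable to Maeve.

Maeve receives €120,000.

Yara takes three-eighths of €2,304,000 = €864,000. The remaining €1,440,000 passes to the descendants.
The descendants' portion (€1,440,000) is divided into 4 shares of €360,000: Sibyl takes €360,000; Harun's €360,000 share passes to Harun's issue; Erik's €360,000 share passes to Erik's issue; Hamish's €360,000 share passes to Hamish's issue.
Harun's share (€360,000) is divided into 4 shares of €90,000: Phaedra, Tamsin, Eamon, and Rangi each take €90,000.
Erik's share (€360,000) is divided into 2 shares of €180,000: Desmond and Ulric each take €180,000.
Hamish's share (€360,000) is divided into 3 shares of €120,000: Esperanza, Maeve, and Reuben each take €120,000.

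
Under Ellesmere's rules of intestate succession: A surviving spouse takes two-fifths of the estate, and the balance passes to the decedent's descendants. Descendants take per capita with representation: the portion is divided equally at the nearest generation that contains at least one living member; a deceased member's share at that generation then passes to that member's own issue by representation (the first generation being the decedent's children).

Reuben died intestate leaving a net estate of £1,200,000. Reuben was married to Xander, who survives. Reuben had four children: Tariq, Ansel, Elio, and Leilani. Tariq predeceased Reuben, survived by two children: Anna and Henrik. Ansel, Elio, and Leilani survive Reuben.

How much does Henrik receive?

Henrik receives £90,000.

Xander takes two-fifths of £1,200,000 = £480,000. The remaining £720,000 passes to the descendants.
The descendants' portion (£720,000) is divided into 4 shares of £180,000: Ansel, Elio, and Leilani each take £180,000; Tariq's £180,000 share passes to Tariq's issue.
Tariq's share (£180,000) is divided into 2 shares of £90,000: Anna and Henrik each take £90,000.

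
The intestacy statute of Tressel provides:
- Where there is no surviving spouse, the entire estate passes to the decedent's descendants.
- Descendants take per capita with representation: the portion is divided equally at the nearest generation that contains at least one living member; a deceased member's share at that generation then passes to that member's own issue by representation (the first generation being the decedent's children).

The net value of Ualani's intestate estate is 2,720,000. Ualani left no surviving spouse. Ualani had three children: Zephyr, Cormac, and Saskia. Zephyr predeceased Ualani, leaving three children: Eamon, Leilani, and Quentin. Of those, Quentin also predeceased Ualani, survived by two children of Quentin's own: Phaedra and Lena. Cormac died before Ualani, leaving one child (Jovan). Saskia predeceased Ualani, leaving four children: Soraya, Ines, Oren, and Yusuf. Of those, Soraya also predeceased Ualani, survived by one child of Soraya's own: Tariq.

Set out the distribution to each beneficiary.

Eamon: 340,000; Leilani: 340,000; Phaedra: 170,000; Lena: 170,000; Jovan: 340,000; Tariq: 340,000; Ines: 340,000; Oren: 340,000; Yusuf: 340,000

The entire 2,720,000 passes to the descendants.
No child survives, so the initial division is made at the grandchildren's generation.
That amount (2,720,000) is divided into 8 shares of 340,000: Eamon, Leilani, Jovan, Ines, Oren, and Yusuf each take 340,000; Quentin's 340,000 share passes to Quentin's issue; Soraya's 340,000 share passes to Soraya's issue.
Quentin's share (340,000) is divided into 2 shares of 170,000: Phaedra and Lena each take 170,000.
Soraya's share (340,000) passes entirely to Tariq.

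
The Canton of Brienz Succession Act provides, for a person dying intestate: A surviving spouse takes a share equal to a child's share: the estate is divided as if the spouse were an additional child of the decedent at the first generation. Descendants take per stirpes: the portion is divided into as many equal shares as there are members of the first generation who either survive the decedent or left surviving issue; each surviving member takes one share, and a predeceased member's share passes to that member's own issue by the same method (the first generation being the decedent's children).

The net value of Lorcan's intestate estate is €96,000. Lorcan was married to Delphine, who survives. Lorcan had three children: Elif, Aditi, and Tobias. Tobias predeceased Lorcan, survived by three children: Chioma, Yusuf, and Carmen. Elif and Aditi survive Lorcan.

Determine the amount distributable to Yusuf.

Yusuf receives €8,000.

The spouse counts as an additional share at the children's level, so there are 4 primary shares of €24,000. Delphine takes one such share (€24,000).
The children's combined portion (€72,000) is divided into 3 shares of €24,000: Elif and Aditi each take €24,000; Tobias's €24,000 share passes to Tobias's issue.
Tobias's share (€24,000) is divided into 3 shares of €8,000: Chioma, Yusuf, and Carmen each take €8,000.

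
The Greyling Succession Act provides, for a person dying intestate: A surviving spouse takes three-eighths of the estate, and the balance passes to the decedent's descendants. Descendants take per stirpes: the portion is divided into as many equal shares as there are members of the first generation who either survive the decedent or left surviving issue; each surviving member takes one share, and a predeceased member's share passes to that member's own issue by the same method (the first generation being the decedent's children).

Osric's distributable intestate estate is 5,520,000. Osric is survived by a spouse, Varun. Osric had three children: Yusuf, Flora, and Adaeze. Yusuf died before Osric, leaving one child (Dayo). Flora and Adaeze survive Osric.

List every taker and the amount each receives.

Varun: 2,070,000; Dayo: 1,150,000; Flora: 1,150,000; Adaeze: 1,150,000

Varun takes three-eighths of 5,520,000 = 2,070,000. The remaining 3,450,000 passes to the descendants.
The descendants' portion (3,450,000) is divided into 3 shares of 1,150,000: Flora and Adaeze each take 1,150,000; Yusuf's 1,150,000 share passes to Yusuf's issue.
Yusuf's share (1,150,000) passes entirely to Dayo.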